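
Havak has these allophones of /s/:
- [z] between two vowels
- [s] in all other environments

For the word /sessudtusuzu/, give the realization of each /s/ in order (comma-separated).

[s], [s], [s], [z]

Occurrence 1 (position 1): no conditioning environment matches → elsewhere allophone [s].
Occurrence 2 (position 3): no conditioning environment matches → elsewhere allophone [s].
Occurrence 3 (position 4): no conditioning environment matches → elsewhere allophone [s].
Occurrence 4 (position 9): between two vowels → [z].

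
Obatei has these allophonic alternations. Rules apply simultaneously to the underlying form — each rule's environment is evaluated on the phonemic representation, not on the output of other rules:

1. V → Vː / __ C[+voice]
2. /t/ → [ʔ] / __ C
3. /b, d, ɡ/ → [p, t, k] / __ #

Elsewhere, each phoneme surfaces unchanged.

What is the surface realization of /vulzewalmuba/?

/v/ (word-initial) is unaffected → [v].
Rule 1 applies to /u/ (between /v/ and /l/: before a voiced consonant) → [uː].
/l/ (between /u/ and /z/) is unaffected → [l].
/z/ — not in any rule's target class → [z].
Rule 1 applies to /e/ (between /z/ and /w/: before a voiced consonant) → [eː].
/w/ stays [w].
/a/ (between /w/ and /l/) occurs before a voiced consonant → [aː] by rule 1.
/l/ (between /a/ and /m/): no rule targets it → [l].
/m/ — not in any rule's target class → [m].
/u/ (between /m/ and /b/): before a voiced consonant, so rule 1 applies → [uː].
/b/ (between /u/ and /a/) is in the target of rule 3 but the environment (word-finally) is not met → [b].
/a/ (word-final) fails the environment for rule 1, so it stays [a].

[vuːlzeːwaːlmuːba]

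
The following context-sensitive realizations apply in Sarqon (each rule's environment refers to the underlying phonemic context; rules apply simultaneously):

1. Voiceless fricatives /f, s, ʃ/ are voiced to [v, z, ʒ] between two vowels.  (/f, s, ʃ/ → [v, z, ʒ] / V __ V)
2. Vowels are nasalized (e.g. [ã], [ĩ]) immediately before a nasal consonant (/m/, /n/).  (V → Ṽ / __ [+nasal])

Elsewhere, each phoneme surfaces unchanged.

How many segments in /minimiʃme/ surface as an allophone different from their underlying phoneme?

2

Segments that undergo a rule: /i/ → [ĩ] (rule 2); /i/ → [ĩ] (rule 2).
All other segments surface unchanged.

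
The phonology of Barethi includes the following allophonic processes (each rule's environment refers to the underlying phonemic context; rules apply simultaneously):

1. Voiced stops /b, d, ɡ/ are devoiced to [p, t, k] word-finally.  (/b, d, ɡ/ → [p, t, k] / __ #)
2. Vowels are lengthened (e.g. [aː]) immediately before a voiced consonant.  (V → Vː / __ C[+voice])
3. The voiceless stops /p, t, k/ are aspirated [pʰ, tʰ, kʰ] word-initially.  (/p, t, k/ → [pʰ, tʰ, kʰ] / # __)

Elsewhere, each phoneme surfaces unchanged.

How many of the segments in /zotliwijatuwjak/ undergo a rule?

3

Segments that undergo a rule: /i/ → [iː] (rule 2); /i/ → [iː] (rule 2); /u/ → [uː] (rule 2).
All other segments surface unchanged.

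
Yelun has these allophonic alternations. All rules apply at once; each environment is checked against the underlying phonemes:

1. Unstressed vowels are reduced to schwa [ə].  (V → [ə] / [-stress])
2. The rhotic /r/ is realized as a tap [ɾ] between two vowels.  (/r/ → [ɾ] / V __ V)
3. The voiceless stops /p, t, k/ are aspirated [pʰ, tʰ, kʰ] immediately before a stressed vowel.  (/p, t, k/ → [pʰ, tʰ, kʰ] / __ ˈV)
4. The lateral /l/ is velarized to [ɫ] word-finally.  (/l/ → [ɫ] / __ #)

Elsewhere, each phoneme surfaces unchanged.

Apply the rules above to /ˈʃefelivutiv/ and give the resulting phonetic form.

/ʃ/ stays [ʃ].
/e/ (between /ʃ/ and /f/): rule 1 targets it, but not in an unstressed syllable → unchanged [e].
/f/ stays [f].
Rule 1 applies to /e/ (between /f/ and /l/: in an unstressed syllable) → [ə].
/l/ — between /e/ and /i/; rule 4 does not apply here → [l].
Rule 1 applies to /i/ (between /l/ and /v/: in an unstressed syllable) → [ə].
/v/ stays [v].
/u/ (between /v/ and /t/) occurs in an unstressed syllable → [ə] by rule 1.
/t/ — between /u/ and /i/; rule 3 does not apply here → [t].
/i/ — between /t/ and /v/, in an unstressed syllable — surfaces as [ə] (rule 1).
/v/ (word-final): no rule targets it → [v].

[ˈʃefələvətəv]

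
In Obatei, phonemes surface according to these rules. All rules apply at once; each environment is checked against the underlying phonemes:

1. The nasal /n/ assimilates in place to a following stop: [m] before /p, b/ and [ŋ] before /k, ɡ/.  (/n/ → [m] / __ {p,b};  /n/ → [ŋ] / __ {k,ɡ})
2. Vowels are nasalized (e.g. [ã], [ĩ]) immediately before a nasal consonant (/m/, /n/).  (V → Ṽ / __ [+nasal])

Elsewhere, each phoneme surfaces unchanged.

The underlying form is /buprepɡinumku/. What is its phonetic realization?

[buprepɡĩnũmku]

/b/ (word-initial) is unaffected → [b].
/u/ (between /b/ and /p/) is in the target of rule 2 but the environment (before a nasal consonant) is not met → [u].
/p/ — not in any rule's target class → [p].
/r/ (between /p/ and /e/) is unaffected → [r].
/e/ (between /r/ and /p/): rule 2 targets it, but not before a nasal consonant → unchanged [e].
/p/ (between /e/ and /ɡ/): no rule targets it → [p].
/ɡ/ (between /p/ and /i/) is unaffected → [ɡ].
Rule 2 applies to /i/ (between /ɡ/ and /n/: before a nasal consonant) → [ĩ].
/n/ (between /i/ and /u/) is in the target of rule 1 but the environment (before a labial or velar stop) is not met → [n].
/u/ meets the environment for rule 2 (before a nasal consonant) → [ũ].
/m/ — not in any rule's target class → [m].
/k/ stays [k].
/u/ (word-final) is in the target of rule 2 but the environment (before a nasal consonant) is not met → [u].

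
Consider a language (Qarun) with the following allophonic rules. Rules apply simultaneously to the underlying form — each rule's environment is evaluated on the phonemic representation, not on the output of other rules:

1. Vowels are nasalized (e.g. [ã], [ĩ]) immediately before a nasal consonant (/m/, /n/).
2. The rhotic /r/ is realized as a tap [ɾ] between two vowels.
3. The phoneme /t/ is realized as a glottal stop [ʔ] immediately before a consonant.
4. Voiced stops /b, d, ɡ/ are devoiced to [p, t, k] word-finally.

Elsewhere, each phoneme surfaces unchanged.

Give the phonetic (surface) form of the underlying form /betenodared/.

/b/ (word-initial) is in the target of rule 4 but the environment (word-finally) is not met → [b].
/e/ (between /b/ and /t/) is in the target of rule 1 but the environment (before a nasal consonant) is not met → [e].
/t/ (between /e/ and /e/) fails the environment for rule 3, so it stays [t].
/e/ — between /t/ and /n/, before a nasal consonant — surfaces as [ẽ] (rule 1).
/n/ — not in any rule's target class → [n].
/o/ (between /n/ and /d/): rule 1 targets it, but not before a nasal consonant → unchanged [o].
/d/ — between /o/ and /a/; rule 4 does not apply here → [d].
/a/ (between /d/ and /r/): rule 1 targets it, but not before a nasal consonant → unchanged [a].
Rule 2 applies to /r/ (between /a/ and /e/: between two vowels) → [ɾ].
/e/ (between /r/ and /d/) is in the target of rule 1 but the environment (before a nasal consonant) is not met → [e].
/d/ — word-final, word-finally — surfaces as [t] (rule 4).

[betẽnodaɾet]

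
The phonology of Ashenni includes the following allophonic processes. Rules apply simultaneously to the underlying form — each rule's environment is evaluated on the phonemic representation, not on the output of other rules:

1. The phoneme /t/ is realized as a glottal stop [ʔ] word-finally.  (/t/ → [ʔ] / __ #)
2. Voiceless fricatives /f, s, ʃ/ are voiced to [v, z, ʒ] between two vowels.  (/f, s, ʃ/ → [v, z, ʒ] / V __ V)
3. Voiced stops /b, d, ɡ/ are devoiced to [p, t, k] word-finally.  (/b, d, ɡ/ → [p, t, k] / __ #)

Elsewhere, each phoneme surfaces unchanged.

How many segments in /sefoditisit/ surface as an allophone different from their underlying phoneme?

3

Segments that undergo a rule: /f/ → [v] (rule 2); /s/ → [z] (rule 2); /t/ → [ʔ] (rule 1).
All other segments surface unchanged.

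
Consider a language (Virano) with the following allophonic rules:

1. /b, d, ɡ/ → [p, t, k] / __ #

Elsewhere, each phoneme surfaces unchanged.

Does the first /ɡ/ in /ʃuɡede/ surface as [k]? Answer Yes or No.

/ɡ/ (between /u/ and /e/): rule 1 targets it, but not word-finally → unchanged [ɡ].
The actual realization is [ɡ], not [k].

No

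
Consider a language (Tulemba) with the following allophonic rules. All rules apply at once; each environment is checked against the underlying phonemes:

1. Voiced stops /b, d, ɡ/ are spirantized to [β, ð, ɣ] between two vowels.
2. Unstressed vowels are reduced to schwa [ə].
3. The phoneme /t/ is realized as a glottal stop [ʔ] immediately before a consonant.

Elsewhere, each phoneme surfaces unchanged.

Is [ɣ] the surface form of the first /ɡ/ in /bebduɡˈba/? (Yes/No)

No

/ɡ/ (between /u/ and /b/) fails the environment for rule 1, so it stays [ɡ].
The actual realization is [ɡ], not [ɣ].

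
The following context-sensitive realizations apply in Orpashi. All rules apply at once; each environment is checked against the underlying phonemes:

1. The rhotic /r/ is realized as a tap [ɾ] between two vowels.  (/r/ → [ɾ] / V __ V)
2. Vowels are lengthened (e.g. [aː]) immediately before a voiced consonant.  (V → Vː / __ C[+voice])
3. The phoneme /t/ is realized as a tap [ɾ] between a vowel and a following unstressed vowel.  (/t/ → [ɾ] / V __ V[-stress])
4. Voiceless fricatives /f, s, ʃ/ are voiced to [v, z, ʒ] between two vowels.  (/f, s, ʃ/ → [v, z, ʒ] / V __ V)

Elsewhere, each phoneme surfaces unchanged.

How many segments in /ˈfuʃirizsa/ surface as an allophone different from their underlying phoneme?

4

Segments that undergo a rule: /ʃ/ → [ʒ] (rule 4); /i/ → [iː] (rule 2); /r/ → [ɾ] (rule 1); /i/ → [iː] (rule 2).
All other segments surface unchanged.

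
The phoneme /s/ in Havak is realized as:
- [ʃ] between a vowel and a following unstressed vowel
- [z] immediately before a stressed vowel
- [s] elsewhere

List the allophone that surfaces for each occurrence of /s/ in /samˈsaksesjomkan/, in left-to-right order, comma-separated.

Occurrence 1 (position 1): no conditioning environment matches → elsewhere allophone [s].
Occurrence 2 (position 4): immediately before a stressed vowel → [z].
Occurrence 3 (position 7): no conditioning environment matches → elsewhere allophone [s].
Occurrence 4 (position 9): no conditioning environment matches → elsewhere allophone [s].

[s], [z], [s], [s]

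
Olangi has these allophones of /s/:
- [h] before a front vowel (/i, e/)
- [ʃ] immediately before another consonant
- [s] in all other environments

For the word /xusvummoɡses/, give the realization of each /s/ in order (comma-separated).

Occurrence 1 (position 3): immediately before another consonant → [ʃ].
Occurrence 2 (position 10): before a front vowel (/i, e/) → [h].
Occurrence 3 (position 12): no conditioning environment matches → elsewhere allophone [s].

[ʃ], [h], [s]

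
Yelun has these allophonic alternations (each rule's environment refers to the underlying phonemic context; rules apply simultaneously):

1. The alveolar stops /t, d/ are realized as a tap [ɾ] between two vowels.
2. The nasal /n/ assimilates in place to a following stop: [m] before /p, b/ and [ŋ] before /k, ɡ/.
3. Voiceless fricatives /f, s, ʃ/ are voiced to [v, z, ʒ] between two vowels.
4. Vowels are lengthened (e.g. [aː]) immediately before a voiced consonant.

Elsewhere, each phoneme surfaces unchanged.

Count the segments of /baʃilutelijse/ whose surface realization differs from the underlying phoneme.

Segments that undergo a rule: /ʃ/ → [ʒ] (rule 3); /i/ → [iː] (rule 4); /t/ → [ɾ] (rule 1); /e/ → [eː] (rule 4); /i/ → [iː] (rule 4).
All other segments surface unchanged.

5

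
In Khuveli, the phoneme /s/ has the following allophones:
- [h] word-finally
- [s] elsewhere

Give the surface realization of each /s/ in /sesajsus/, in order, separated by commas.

Occurrence 1 (position 1): no conditioning environment matches → elsewhere allophone [s].
Occurrence 2 (position 3): no conditioning environment matches → elsewhere allophone [s].
Occurrence 3 (position 6): no conditioning environment matches → elsewhere allophone [s].
Occurrence 4 (position 8): word-finally → [h].

[s], [s], [s], [h]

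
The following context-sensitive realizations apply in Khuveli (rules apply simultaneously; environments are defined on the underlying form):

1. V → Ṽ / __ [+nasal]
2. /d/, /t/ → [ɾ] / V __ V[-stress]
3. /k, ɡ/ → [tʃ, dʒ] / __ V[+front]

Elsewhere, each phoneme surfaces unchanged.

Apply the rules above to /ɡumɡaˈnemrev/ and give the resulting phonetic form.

/ɡ/ (word-initial) is in the target of rule 3 but the environment (before a front vowel) is not met → [ɡ].
/u/ (between /ɡ/ and /m/) occurs before a nasal consonant → [ũ] by rule 1.
/m/ stays [m].
/ɡ/ — between /m/ and /a/; rule 3 does not apply here → [ɡ].
/a/ (between /ɡ/ and /n/): before a nasal consonant, so rule 1 applies → [ã].
/n/ (between /a/ and /e/) is unaffected → [n].
/e/ (between /n/ and /m/) occurs before a nasal consonant → [ẽ] by rule 1.
/m/ stays [m].
/r/ (between /m/ and /e/): no rule targets it → [r].
/e/ — between /r/ and /v/; rule 1 does not apply here → [e].
/v/ — not in any rule's target class → [v].

[ɡũmɡãˈnẽmrev]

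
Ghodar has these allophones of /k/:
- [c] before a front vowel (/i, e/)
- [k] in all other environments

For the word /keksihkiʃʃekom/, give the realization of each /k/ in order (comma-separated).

Occurrence 1 (position 1): before a front vowel → [c].
Occurrence 2 (position 3): no conditioning environment matches → elsewhere allophone [k].
Occurrence 3 (position 7): before a front vowel → [c].
Occurrence 4 (position 12): no conditioning environment matches → elsewhere allophone [k].

[c], [k], [c], [k]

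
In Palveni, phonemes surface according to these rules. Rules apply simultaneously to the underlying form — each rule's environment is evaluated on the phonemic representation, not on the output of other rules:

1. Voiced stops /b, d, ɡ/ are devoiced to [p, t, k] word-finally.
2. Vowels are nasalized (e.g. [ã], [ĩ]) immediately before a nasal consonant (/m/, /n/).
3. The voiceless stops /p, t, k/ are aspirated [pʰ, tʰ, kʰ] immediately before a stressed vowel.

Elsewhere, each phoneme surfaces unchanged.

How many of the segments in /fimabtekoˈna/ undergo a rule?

2

Segments that undergo a rule: /i/ → [ĩ] (rule 2); /o/ → [õ] (rule 2).
All other segments surface unchanged.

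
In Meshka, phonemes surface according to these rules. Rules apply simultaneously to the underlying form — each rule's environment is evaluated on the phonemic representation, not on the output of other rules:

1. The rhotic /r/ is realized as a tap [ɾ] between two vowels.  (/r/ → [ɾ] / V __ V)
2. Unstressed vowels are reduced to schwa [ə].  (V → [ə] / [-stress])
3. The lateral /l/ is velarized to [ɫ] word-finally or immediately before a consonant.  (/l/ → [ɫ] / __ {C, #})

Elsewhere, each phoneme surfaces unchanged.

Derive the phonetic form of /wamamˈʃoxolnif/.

/w/ stays [w].
/a/ meets the environment for rule 2 (in an unstressed syllable) → [ə].
/m/ (between /a/ and /a/): no rule targets it → [m].
/a/ meets the environment for rule 2 (in an unstressed syllable) → [ə].
/m/ — not in any rule's target class → [m].
/ʃ/ — not in any rule's target class → [ʃ].
/o/ (between /ʃ/ and /x/) fails the environment for rule 2, so it stays [o].
/x/ stays [x].
/o/ (between /x/ and /l/): in an unstressed syllable, so rule 2 applies → [ə].
/l/ meets the environment for rule 3 (word-finally or immediately before a consonant) → [ɫ].
/n/ stays [n].
/i/ meets the environment for rule 2 (in an unstressed syllable) → [ə].
/f/ stays [f].

[wəməmˈʃoxəɫnəf]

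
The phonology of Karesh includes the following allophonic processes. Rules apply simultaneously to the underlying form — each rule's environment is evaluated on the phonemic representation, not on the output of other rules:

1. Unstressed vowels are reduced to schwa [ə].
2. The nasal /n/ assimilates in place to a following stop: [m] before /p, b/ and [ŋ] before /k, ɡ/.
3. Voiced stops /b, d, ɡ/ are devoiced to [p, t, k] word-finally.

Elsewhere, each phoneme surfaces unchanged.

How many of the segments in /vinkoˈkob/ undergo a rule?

Segments that undergo a rule: /i/ → [ə] (rule 1); /n/ → [ŋ] (rule 2); /o/ → [ə] (rule 1); /b/ → [p] (rule 3).
All other segments surface unchanged.

4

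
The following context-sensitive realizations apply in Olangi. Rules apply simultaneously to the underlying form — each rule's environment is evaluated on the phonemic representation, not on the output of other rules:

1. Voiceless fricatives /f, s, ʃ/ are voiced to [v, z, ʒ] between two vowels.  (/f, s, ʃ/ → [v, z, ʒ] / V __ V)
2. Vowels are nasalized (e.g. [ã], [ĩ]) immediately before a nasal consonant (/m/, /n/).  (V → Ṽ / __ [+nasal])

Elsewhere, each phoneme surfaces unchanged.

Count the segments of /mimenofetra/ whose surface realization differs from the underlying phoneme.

3

Segments that undergo a rule: /i/ → [ĩ] (rule 2); /e/ → [ẽ] (rule 2); /f/ → [v] (rule 1).
All other segments surface unchanged.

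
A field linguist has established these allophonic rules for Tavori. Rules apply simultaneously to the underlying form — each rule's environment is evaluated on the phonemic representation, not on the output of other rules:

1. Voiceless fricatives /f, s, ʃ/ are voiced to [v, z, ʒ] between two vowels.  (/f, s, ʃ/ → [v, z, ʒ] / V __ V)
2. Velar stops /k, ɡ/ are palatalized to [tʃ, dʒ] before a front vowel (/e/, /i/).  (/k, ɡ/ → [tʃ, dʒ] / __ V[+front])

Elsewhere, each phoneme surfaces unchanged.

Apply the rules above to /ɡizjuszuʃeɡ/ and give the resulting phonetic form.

[dʒizjuszuʒeɡ]

/ɡ/ (word-initial) occurs before a front vowel → [dʒ] by rule 2.
/i/ (between /ɡ/ and /z/) is unaffected → [i].
/z/ stays [z].
/j/ (between /z/ and /u/) is unaffected → [j].
/u/ (between /j/ and /s/) is unaffected → [u].
/s/ (between /u/ and /z/) is in the target of rule 1 but the environment (between two vowels) is not met → [s].
/z/ — not in any rule's target class → [z].
/u/ (between /z/ and /ʃ/): no rule targets it → [u].
/ʃ/ meets the environment for rule 1 (between two vowels) → [ʒ].
/e/ stays [e].
/ɡ/ (word-final) fails the environment for rule 2, so it stays [ɡ].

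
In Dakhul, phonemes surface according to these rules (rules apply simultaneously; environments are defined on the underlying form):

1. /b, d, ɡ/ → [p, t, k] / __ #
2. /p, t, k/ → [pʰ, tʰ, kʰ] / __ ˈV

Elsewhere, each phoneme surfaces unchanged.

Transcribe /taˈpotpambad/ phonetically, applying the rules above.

[taˈpʰotpambat]

/t/ (word-initial) is in the target of rule 2 but the environment (immediately before a stressed vowel) is not met → [t].
/a/ stays [a].
/p/ — between /a/ and /o/, immediately before a stressed vowel — surfaces as [pʰ] (rule 2).
/o/ — not in any rule's target class → [o].
/t/ (between /o/ and /p/) fails the environment for rule 2, so it stays [t].
/p/ (between /t/ and /a/) is in the target of rule 2 but the environment (immediately before a stressed vowel) is not met → [p].
/a/ — not in any rule's target class → [a].
/m/ — not in any rule's target class → [m].
/b/ (between /m/ and /a/) fails the environment for rule 1, so it stays [b].
/a/ (between /b/ and /d/) is unaffected → [a].
/d/ (word-final) occurs word-finally → [t] by rule 1.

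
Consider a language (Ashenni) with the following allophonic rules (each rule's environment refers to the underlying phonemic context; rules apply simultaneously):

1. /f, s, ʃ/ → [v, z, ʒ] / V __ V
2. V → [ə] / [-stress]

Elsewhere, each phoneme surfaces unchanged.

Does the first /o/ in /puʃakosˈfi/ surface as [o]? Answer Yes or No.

No

Rule 2 applies to /o/ (between /k/ and /s/: in an unstressed syllable) → [ə].
The actual realization is [ə], not [o].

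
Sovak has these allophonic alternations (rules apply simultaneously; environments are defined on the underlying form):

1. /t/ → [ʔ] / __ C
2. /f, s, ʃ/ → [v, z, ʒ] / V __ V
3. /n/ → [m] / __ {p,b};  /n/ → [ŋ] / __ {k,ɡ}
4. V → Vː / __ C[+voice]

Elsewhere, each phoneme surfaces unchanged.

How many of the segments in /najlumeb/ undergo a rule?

Segments that undergo a rule: /a/ → [aː] (rule 4); /u/ → [uː] (rule 4); /e/ → [eː] (rule 4).
All other segments surface unchanged.

3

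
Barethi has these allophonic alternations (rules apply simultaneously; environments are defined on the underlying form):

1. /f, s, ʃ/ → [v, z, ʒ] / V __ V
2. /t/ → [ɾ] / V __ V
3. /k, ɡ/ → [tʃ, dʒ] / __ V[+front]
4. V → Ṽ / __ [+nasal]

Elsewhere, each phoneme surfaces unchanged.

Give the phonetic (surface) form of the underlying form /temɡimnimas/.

/t/ (word-initial) is in the target of rule 2 but the environment (between two vowels) is not met → [t].
/e/ — between /t/ and /m/, before a nasal consonant — surfaces as [ẽ] (rule 4).
/m/ (between /e/ and /ɡ/): no rule targets it → [m].
/ɡ/ (between /m/ and /i/): before a front vowel, so rule 3 applies → [dʒ].
/i/ — between /ɡ/ and /m/, before a nasal consonant — surfaces as [ĩ] (rule 4).
/m/ — not in any rule's target class → [m].
/n/ — not in any rule's target class → [n].
/i/ meets the environment for rule 4 (before a nasal consonant) → [ĩ].
/m/ — not in any rule's target class → [m].
/a/ (between /m/ and /s/): rule 4 targets it, but not before a nasal consonant → unchanged [a].
/s/ (word-final): rule 1 targets it, but not between two vowels → unchanged [s].

[tẽmdʒĩmnĩmas]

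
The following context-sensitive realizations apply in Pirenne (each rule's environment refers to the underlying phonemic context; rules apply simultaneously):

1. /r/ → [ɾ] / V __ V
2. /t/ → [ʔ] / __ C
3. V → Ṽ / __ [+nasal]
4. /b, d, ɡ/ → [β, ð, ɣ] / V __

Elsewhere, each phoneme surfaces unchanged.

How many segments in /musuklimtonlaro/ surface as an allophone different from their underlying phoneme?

Segments that undergo a rule: /i/ → [ĩ] (rule 3); /o/ → [õ] (rule 3); /r/ → [ɾ] (rule 1).
All other segments surface unchanged.

3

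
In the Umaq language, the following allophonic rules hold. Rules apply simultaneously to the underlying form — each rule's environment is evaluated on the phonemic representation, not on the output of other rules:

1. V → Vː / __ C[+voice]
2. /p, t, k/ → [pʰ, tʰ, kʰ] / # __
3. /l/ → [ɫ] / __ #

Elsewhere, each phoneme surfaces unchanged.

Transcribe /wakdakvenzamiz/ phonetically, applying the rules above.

/w/ — not in any rule's target class → [w].
/a/ (between /w/ and /k/): rule 1 targets it, but not before a voiced consonant → unchanged [a].
/k/ (between /a/ and /d/) is in the target of rule 2 but the environment (word-initially) is not met → [k].
/d/ (between /k/ and /a/) is unaffected → [d].
/a/ (between /d/ and /k/) is in the target of rule 1 but the environment (before a voiced consonant) is not met → [a].
/k/ (between /a/ and /v/) is in the target of rule 2 but the environment (word-initially) is not met → [k].
/v/ stays [v].
/e/ (between /v/ and /n/): before a voiced consonant, so rule 1 applies → [eː].
/n/ (between /e/ and /z/) is unaffected → [n].
/z/ — not in any rule's target class → [z].
Rule 1 applies to /a/ (between /z/ and /m/: before a voiced consonant) → [aː].
/m/ (between /a/ and /i/): no rule targets it → [m].
/i/ — between /m/ and /z/, before a voiced consonant — surfaces as [iː] (rule 1).
/z/ stays [z].

[wakdakveːnzaːmiːz]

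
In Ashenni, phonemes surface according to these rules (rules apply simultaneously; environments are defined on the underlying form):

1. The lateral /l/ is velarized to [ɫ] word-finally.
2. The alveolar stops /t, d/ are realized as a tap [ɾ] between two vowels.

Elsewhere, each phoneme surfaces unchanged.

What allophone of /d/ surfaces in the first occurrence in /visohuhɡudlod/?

/d/ (between /u/ and /l/) is in the target of rule 2 but the environment (between two vowels) is not met → [d].

[d]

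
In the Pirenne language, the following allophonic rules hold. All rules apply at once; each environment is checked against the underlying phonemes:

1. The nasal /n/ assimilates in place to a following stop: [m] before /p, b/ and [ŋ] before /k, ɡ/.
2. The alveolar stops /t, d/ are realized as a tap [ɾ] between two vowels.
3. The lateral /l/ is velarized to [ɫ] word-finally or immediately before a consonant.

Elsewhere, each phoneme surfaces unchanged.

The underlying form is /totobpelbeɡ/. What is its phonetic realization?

[toɾobpeɫbeɡ]

/t/ — word-initial; rule 2 does not apply here → [t].
/o/ — not in any rule's target class → [o].
Rule 2 applies to /t/ (between /o/ and /o/: between two vowels) → [ɾ].
/o/ stays [o].
/b/ — not in any rule's target class → [b].
/p/ (between /b/ and /e/): no rule targets it → [p].
/e/ — not in any rule's target class → [e].
Rule 3 applies to /l/ (between /e/ and /b/: word-finally or immediately before a consonant) → [ɫ].
/b/ stays [b].
/e/ — not in any rule's target class → [e].
/ɡ/ — not in any rule's target class → [ɡ].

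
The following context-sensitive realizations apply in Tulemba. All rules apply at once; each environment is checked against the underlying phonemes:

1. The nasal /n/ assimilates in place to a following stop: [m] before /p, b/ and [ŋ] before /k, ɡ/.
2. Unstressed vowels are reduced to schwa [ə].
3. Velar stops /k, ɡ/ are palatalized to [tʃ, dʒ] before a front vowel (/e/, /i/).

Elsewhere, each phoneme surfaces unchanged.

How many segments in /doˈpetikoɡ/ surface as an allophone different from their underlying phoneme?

Segments that undergo a rule: /o/ → [ə] (rule 2); /i/ → [ə] (rule 2); /o/ → [ə] (rule 2).
All other segments surface unchanged.

3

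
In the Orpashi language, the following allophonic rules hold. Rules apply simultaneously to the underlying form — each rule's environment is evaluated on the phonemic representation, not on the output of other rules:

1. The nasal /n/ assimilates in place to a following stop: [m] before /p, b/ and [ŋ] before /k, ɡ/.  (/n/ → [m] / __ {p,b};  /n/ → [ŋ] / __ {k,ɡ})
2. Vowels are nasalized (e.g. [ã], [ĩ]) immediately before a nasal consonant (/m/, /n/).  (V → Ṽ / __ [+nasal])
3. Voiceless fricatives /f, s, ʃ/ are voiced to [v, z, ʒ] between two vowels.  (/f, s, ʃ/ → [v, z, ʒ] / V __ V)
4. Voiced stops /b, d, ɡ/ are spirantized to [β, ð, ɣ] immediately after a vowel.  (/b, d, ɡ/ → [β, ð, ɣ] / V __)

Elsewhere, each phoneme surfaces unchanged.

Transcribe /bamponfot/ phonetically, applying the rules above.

/b/ — word-initial; rule 4 does not apply here → [b].
/a/ (between /b/ and /m/): before a nasal consonant, so rule 2 applies → [ã].
/m/ stays [m].
/p/ — not in any rule's target class → [p].
/o/ (between /p/ and /n/): before a nasal consonant, so rule 2 applies → [õ].
/n/ (between /o/ and /f/) is in the target of rule 1 but the environment (before a labial or velar stop) is not met → [n].
/f/ (between /n/ and /o/) fails the environment for rule 3, so it stays [f].
/o/ (between /f/ and /t/): rule 2 targets it, but not before a nasal consonant → unchanged [o].
/t/ — not in any rule's target class → [t].

[bãmpõnfot]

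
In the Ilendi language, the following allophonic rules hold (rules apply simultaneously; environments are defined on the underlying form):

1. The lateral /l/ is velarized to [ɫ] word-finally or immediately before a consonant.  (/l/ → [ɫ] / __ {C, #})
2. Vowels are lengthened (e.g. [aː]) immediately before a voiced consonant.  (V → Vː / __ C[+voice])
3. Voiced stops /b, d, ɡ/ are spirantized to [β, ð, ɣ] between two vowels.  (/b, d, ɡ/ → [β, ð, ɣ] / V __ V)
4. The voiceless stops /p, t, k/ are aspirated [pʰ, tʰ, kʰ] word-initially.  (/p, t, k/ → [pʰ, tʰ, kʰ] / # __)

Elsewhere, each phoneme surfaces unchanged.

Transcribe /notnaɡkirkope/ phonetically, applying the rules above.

/o/ (between /n/ and /t/) fails the environment for rule 2, so it stays [o].
/t/ (between /o/ and /n/) fails the environment for rule 4, so it stays [t].
/a/ (between /n/ and /ɡ/): before a voiced consonant, so rule 2 applies → [aː].
/ɡ/ (between /a/ and /k/) is in the target of rule 3 but the environment (between two vowels) is not met → [ɡ].
/k/ — between /ɡ/ and /i/; rule 4 does not apply here → [k].
/i/ meets the environment for rule 2 (before a voiced consonant) → [iː].
/k/ — between /r/ and /o/; rule 4 does not apply here → [k].
/o/ — between /k/ and /p/; rule 2 does not apply here → [o].
/p/ (between /o/ and /e/) fails the environment for rule 4, so it stays [p].
/e/ (word-final) fails the environment for rule 2, so it stays [e].

[notnaːɡkiːrkope]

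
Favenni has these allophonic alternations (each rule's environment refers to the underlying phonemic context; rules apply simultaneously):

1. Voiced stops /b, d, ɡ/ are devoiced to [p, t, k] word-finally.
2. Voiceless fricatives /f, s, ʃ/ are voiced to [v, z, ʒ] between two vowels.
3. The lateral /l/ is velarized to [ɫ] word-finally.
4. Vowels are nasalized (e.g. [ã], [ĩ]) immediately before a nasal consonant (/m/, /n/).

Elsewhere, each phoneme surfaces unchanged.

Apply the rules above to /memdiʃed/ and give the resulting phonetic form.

/m/ (word-initial): no rule targets it → [m].
Rule 4 applies to /e/ (between /m/ and /m/: before a nasal consonant) → [ẽ].
/m/ (between /e/ and /d/): no rule targets it → [m].
/d/ (between /m/ and /i/) fails the environment for rule 1, so it stays [d].
/i/ (between /d/ and /ʃ/) is in the target of rule 4 but the environment (before a nasal consonant) is not met → [i].
Rule 2 applies to /ʃ/ (between /i/ and /e/: between two vowels) → [ʒ].
/e/ (between /ʃ/ and /d/): rule 4 targets it, but not before a nasal consonant → unchanged [e].
/d/ — word-final, word-finally — surfaces as [t] (rule 1).

[mẽmdiʒet]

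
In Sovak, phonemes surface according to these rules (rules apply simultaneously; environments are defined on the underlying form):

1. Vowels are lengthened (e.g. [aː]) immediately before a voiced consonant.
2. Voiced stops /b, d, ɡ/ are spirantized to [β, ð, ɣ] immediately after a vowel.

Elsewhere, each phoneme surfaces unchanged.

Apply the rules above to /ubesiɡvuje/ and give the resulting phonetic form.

[uːβesiːɣvuːje]

/u/ (word-initial) occurs before a voiced consonant → [uː] by rule 1.
Rule 2 applies to /b/ (between /u/ and /e/: immediately after a vowel) → [β].
/e/ (between /b/ and /s/): rule 1 targets it, but not before a voiced consonant → unchanged [e].
/s/ (between /e/ and /i/) is unaffected → [s].
/i/ meets the environment for rule 1 (before a voiced consonant) → [iː].
/ɡ/ — between /i/ and /v/, immediately after a vowel — surfaces as [ɣ] (rule 2).
/v/ (between /ɡ/ and /u/): no rule targets it → [v].
/u/ meets the environment for rule 1 (before a voiced consonant) → [uː].
/j/ (between /u/ and /e/) is unaffected → [j].
/e/ — word-final; rule 1 does not apply here → [e].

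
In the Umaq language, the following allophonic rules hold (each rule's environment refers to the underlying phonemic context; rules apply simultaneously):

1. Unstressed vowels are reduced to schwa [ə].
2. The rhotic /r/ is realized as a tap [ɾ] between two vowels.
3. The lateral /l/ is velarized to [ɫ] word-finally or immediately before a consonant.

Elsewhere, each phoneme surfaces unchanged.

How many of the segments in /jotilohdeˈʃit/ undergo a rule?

Segments that undergo a rule: /o/ → [ə] (rule 1); /i/ → [ə] (rule 1); /o/ → [ə] (rule 1); /e/ → [ə] (rule 1).
All other segments surface unchanged.

4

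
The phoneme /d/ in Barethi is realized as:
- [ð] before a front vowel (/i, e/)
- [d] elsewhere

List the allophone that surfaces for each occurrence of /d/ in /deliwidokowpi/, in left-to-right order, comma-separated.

Occurrence 1 (position 1): before a front vowel (/i, e/) → [ð].
Occurrence 2 (position 7): no conditioning environment matches → elsewhere allophone [d].

[ð], [d]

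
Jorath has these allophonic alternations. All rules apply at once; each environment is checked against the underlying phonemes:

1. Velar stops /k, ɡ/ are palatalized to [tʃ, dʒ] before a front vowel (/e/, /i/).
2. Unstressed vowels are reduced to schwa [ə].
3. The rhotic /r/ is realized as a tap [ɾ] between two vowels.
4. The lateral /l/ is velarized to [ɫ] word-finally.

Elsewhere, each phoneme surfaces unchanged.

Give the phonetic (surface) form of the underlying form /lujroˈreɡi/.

[ləjrəˈɾedʒə]

/l/ (word-initial) fails the environment for rule 4, so it stays [l].
/u/ (between /l/ and /j/): in an unstressed syllable, so rule 2 applies → [ə].
/j/ (between /u/ and /r/) is unaffected → [j].
/r/ (between /j/ and /o/) fails the environment for rule 3, so it stays [r].
/o/ (between /r/ and /r/): in an unstressed syllable, so rule 2 applies → [ə].
Rule 3 applies to /r/ (between /o/ and /e/: between two vowels) → [ɾ].
/e/ (between /r/ and /ɡ/): rule 2 targets it, but not in an unstressed syllable → unchanged [e].
/ɡ/ — between /e/ and /i/, before a front vowel — surfaces as [dʒ] (rule 1).
/i/ meets the environment for rule 2 (in an unstressed syllable) → [ə].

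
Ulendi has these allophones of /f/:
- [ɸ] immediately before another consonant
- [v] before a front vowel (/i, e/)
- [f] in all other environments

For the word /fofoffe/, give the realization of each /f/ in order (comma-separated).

[f], [f], [ɸ], [v]

Occurrence 1 (position 1): no conditioning environment matches → elsewhere allophone [f].
Occurrence 2 (position 3): no conditioning environment matches → elsewhere allophone [f].
Occurrence 3 (position 5): immediately before another consonant → [ɸ].
Occurrence 4 (position 6): before a front vowel (/i, e/) → [v].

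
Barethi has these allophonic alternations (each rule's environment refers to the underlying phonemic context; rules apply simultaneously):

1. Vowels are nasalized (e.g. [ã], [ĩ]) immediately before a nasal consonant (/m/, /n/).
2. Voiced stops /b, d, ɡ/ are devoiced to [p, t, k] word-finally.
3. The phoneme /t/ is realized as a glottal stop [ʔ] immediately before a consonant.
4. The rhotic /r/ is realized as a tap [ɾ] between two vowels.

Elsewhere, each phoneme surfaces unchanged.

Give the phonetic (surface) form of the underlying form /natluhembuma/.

[naʔluhẽmbũma]

/n/ — not in any rule's target class → [n].
/a/ (between /n/ and /t/) fails the environment for rule 1, so it stays [a].
Rule 3 applies to /t/ (between /a/ and /l/: immediately before a consonant) → [ʔ].
/l/ stays [l].
/u/ (between /l/ and /h/) is in the target of rule 1 but the environment (before a nasal consonant) is not met → [u].
/h/ (between /u/ and /e/) is unaffected → [h].
/e/ (between /h/ and /m/): before a nasal consonant, so rule 1 applies → [ẽ].
/m/ (between /e/ and /b/) is unaffected → [m].
/b/ (between /m/ and /u/): rule 2 targets it, but not word-finally → unchanged [b].
/u/ meets the environment for rule 1 (before a nasal consonant) → [ũ].
/m/ — not in any rule's target class → [m].
/a/ (word-final) fails the environment for rule 1, so it stays [a].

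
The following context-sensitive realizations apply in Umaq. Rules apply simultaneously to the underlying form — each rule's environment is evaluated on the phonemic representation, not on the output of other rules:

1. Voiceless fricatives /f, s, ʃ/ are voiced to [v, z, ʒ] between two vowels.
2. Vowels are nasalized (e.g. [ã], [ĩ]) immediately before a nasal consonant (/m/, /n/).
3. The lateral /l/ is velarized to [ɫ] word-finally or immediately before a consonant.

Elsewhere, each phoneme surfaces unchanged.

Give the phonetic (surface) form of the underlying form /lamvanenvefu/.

/l/ — word-initial; rule 3 does not apply here → [l].
/a/ meets the environment for rule 2 (before a nasal consonant) → [ã].
/m/ (between /a/ and /v/): no rule targets it → [m].
/v/ stays [v].
/a/ meets the environment for rule 2 (before a nasal consonant) → [ã].
/n/ (between /a/ and /e/) is unaffected → [n].
/e/ meets the environment for rule 2 (before a nasal consonant) → [ẽ].
/n/ (between /e/ and /v/) is unaffected → [n].
/v/ — not in any rule's target class → [v].
/e/ (between /v/ and /f/) fails the environment for rule 2, so it stays [e].
/f/ meets the environment for rule 1 (between two vowels) → [v].
/u/ (word-final): rule 2 targets it, but not before a nasal consonant → unchanged [u].

[lãmvãnẽnvevu]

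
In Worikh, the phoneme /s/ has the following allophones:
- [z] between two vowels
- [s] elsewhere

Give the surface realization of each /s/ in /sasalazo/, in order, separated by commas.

Occurrence 1 (position 1): no conditioning environment matches → elsewhere allophone [s].
Occurrence 2 (position 3): between two vowels → [z].

[s], [z]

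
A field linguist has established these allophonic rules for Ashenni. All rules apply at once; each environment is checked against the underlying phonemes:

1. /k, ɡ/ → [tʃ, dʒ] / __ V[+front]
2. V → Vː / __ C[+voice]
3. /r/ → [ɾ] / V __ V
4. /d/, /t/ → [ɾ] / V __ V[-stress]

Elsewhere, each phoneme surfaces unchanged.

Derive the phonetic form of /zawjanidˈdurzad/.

/z/ (word-initial): no rule targets it → [z].
/a/ meets the environment for rule 2 (before a voiced consonant) → [aː].
/w/ (between /a/ and /j/): no rule targets it → [w].
/j/ (between /w/ and /a/) is unaffected → [j].
/a/ meets the environment for rule 2 (before a voiced consonant) → [aː].
/n/ — not in any rule's target class → [n].
/i/ meets the environment for rule 2 (before a voiced consonant) → [iː].
/d/ (between /i/ and /d/): rule 4 targets it, but not between a vowel and a following unstressed vowel → unchanged [d].
/d/ (between /d/ and /u/) fails the environment for rule 4, so it stays [d].
Rule 2 applies to /u/ (between /d/ and /r/: before a voiced consonant) → [uː].
/r/ — between /u/ and /z/; rule 3 does not apply here → [r].
/z/ — not in any rule's target class → [z].
/a/ (between /z/ and /d/) occurs before a voiced consonant → [aː] by rule 2.
/d/ (word-final): rule 4 targets it, but not between a vowel and a following unstressed vowel → unchanged [d].

[zaːwjaːniːdˈduːrzaːd]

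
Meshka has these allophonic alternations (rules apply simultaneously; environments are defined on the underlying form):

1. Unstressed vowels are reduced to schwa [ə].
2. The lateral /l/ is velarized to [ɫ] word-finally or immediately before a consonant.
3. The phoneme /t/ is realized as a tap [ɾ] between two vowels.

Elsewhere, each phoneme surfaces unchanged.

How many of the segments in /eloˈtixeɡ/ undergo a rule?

4

Segments that undergo a rule: /e/ → [ə] (rule 1); /o/ → [ə] (rule 1); /t/ → [ɾ] (rule 3); /e/ → [ə] (rule 1).
All other segments surface unchanged.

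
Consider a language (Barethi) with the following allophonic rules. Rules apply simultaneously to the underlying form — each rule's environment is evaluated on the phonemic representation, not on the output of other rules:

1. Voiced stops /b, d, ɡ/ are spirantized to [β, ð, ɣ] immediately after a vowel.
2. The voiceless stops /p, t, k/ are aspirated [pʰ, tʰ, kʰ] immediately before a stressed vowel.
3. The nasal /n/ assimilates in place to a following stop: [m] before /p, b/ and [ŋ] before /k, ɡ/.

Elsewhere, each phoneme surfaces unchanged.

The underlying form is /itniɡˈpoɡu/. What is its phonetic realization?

/i/ (word-initial): no rule targets it → [i].
/t/ — between /i/ and /n/; rule 2 does not apply here → [t].
/n/ — between /t/ and /i/; rule 3 does not apply here → [n].
/i/ (between /n/ and /ɡ/): no rule targets it → [i].
/ɡ/ — between /i/ and /p/, immediately after a vowel — surfaces as [ɣ] (rule 1).
/p/ (between /ɡ/ and /o/): immediately before a stressed vowel, so rule 2 applies → [pʰ].
/o/ stays [o].
/ɡ/ meets the environment for rule 1 (immediately after a vowel) → [ɣ].
/u/ — not in any rule's target class → [u].

[itniɣˈpʰoɣu]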